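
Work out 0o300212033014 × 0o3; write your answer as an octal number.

Multiply each base-8 digit by 3, carrying:
  4×3 = 12 → write 4 carry 1
  1×3+1 = 4 → write 4
  0×3 = 0 → write 0
  3×3 = 9 → write 1 carry 1
  3×3+1 = 10 → write 2 carry 1
  0×3+1 = 1 → write 1
  2×3 = 6 → write 6
  1×3 = 3 → write 3
  2×3 = 6 → write 6
  0×3 = 0 → write 0
  0×3 = 0 → write 0
  3×3 = 9 → write 1 carry 1
  remaining carry: 1

0o1100636121044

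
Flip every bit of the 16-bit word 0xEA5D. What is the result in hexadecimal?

0x15A2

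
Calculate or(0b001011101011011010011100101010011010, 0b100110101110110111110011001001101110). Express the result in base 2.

0b101111101111111111111111101011111110

OR bit by bit (1 where either bit is 1):
  001011101011011010011100101010011010
| 100110101110110111110011001001101110
= 101111101111111111111111101011111110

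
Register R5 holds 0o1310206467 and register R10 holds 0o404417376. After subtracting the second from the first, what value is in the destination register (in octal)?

Subtract column by column in base 8:
  7-6 → 1
  6-7 → 7 (borrow)
  4-3-1 → 0
  6-7 → 7 (borrow)
  0-1-1 → 6 (borrow)
  2-4-1 → 5 (borrow)
  0-4-1 → 3 (borrow)
  1-0-1 → 0
  3-4 → 7 (borrow)
  1-0-1 → 0

0o703567071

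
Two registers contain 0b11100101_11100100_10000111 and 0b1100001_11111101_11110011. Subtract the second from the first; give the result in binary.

Subtract column by column in base 2:
  1-1 → 0
  1-1 → 0
  1-0 → 1
  0-0 → 0
  0-1 → 1 (borrow)
  0-1-1 → 0 (borrow)
  0-1-1 → 0 (borrow)
  1-1-1 → 1 (borrow)
  0-1-1 → 0 (borrow)
  0-0-1 → 1 (borrow)
  1-1-1 → 1 (borrow)
  0-1-1 → 0 (borrow)
  0-1-1 → 0 (borrow)
  1-1-1 → 1 (borrow)
  1-1-1 → 1 (borrow)
  1-1-1 → 1 (borrow)
  1-1-1 → 1 (borrow)
  0-0-1 → 1 (borrow)
  1-0-1 → 0
  0-0 → 0
  0-0 → 0
  1-1 → 0
  1-1 → 0
  1-0 → 1

0b100000111110011010010100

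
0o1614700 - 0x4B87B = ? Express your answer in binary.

0o1614700 = 0b1110001100111000000 in binary.
0x4B87B = 0b1001011100001111011 in binary.
Subtract column by column in base 2:
  0-1 → 1 (borrow)
  0-1-1 → 0 (borrow)
  0-0-1 → 1 (borrow)
  0-1-1 → 0 (borrow)
  0-1-1 → 0 (borrow)
  0-1-1 → 0 (borrow)
  1-1-1 → 1 (borrow)
  1-0-1 → 0
  1-0 → 1
  0-0 → 0
  0-0 → 0
  1-1 → 0
  1-1 → 0
  0-1 → 1 (borrow)
  0-0-1 → 1 (borrow)
  0-1-1 → 0 (borrow)
  1-0-1 → 0
  1-0 → 1
  1-1 → 0

0b100110000101000101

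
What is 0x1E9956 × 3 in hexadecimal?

Multiply each base-16 digit by 3, carrying:
  6×3 = 18 → write 2 carry 1
  5×3+1 = 16 → write 0 carry 1
  9×3+1 = 28 → write C carry 1
  9×3+1 = 28 → write C carry 1
  E×3+1 = 43 → write B carry 2
  1×3+2 = 5 → write 5

0x5BCC02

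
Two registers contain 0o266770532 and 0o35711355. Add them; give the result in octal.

0o324702107

Add column by column in base 8, right to left:
  2+5 = 7
  3+5 = 0 carry 1
  5+3+1 = 1 carry 1
  0+1+1 = 2
  7+1 = 0 carry 1
  7+7+1 = 7 carry 1
  6+5+1 = 4 carry 1
  6+3+1 = 2 carry 1
  2+0+1 = 3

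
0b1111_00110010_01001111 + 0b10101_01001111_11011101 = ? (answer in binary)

Add column by column in base 2, right to left:
  1+1 = 0 carry 1
  1+0+1 = 0 carry 1
  1+1+1 = 1 carry 1
  1+1+1 = 1 carry 1
  0+1+1 = 0 carry 1
  0+0+1 = 1
  1+1 = 0 carry 1
  0+1+1 = 0 carry 1
  0+1+1 = 0 carry 1
  1+1+1 = 1 carry 1
  0+1+1 = 0 carry 1
  0+1+1 = 0 carry 1
  1+0+1 = 0 carry 1
  1+0+1 = 0 carry 1
  0+1+1 = 0 carry 1
  0+0+1 = 1
  1+1 = 0 carry 1
  1+0+1 = 0 carry 1
  1+1+1 = 1 carry 1
  1+0+1 = 0 carry 1
  0+1+1 = 0 carry 1
  final carry 1

0b1001001000001000101100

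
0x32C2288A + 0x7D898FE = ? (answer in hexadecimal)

Add column by column in base 16, right to left:
  A+E = 8 carry 1
  8+F+1 = 8 carry 1
  8+8+1 = 1 carry 1
  2+9+1 = C
  2+8 = A
  C+D = 9 carry 1
  2+7+1 = A
  3+0 = 3

0x3A9AC188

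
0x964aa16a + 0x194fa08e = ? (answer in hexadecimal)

Add column by column in base 16, right to left:
  a+e = 8 carry 1
  6+8+1 = f
  1+0 = 1
  a+a = 4 carry 1
  a+f+1 = a carry 1
  4+4+1 = 9
  6+9 = f
  9+1 = a

0xaf9a41f8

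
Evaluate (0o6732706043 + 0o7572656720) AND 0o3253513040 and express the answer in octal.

0o2001500040

Add column by column in base 8, right to left:
  3+0 = 3
  4+2 = 6
  0+7 = 7
  6+6 = 4 carry 1
  0+5+1 = 6
  7+6 = 5 carry 1
  2+2+1 = 5
  3+7 = 2 carry 1
  7+5+1 = 5 carry 1
  6+7+1 = 6 carry 1
  final carry 1
Sum = 0o16525564763; now AND with 0o3253513040:
  1&0=0, 6&3=2, 5&2=0, 2&5=0, 5&3=1, 5&5=5, 6&1=0, 4&3=0, 7&0=0, 6&4=4, 3&0=0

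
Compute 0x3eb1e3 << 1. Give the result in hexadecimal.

1 bits is not a whole number of base-16 digits; in binary: 1111101011000111100011 << 1 = 11111010110001111000110.

0x7d63c6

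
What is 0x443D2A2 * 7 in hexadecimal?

Multiply each base-16 digit by 7, carrying:
  2×7 = 14 → write E
  A×7 = 70 → write 6 carry 4
  2×7+4 = 18 → write 2 carry 1
  D×7+1 = 92 → write C carry 5
  3×7+5 = 26 → write A carry 1
  4×7+1 = 29 → write D carry 1
  4×7+1 = 29 → write D carry 1
  remaining carry: 1

0x1DDAC26E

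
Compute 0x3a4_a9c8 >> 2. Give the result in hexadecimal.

0xe92a72

2 bits is not a whole number of base-16 digits; in binary: 11101001001010100111001000 >> 2 = 111010010010101001110010.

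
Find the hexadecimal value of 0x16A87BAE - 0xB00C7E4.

0xBA7B3CA

Subtract column by column in base 16:
  E-4 → A
  A-E → C (borrow)
  B-7-1 → 3
  7-C → B (borrow)
  8-0-1 → 7
  A-0 → A
  6-B → B (borrow)
  1-0-1 → 0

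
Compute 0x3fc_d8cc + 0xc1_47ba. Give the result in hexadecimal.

0x4be2086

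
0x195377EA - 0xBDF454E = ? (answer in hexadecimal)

0xD74329C

Subtract column by column in base 16:
  A-E → C (borrow)
  E-4-1 → 9
  7-5 → 2
  7-4 → 3
  3-F → 4 (borrow)
  5-D-1 → 7 (borrow)
  9-B-1 → D (borrow)
  1-0-1 → 0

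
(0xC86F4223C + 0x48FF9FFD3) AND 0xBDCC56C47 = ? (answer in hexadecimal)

0x114C42007

Add column by column in base 16, right to left:
  C+3 = F
  3+D = 0 carry 1
  2+F+1 = 2 carry 1
  2+F+1 = 2 carry 1
  4+9+1 = E
  F+F = E carry 1
  6+F+1 = 6 carry 1
  8+8+1 = 1 carry 1
  C+4+1 = 1 carry 1
  final carry 1
Sum = 0x1116EE220F; now AND with 0xBDCC56C47:
  1&0=0, 1&B=1, 1&D=1, 6&C=4, E&C=C, E&5=4, 2&6=2, 2&C=0, 0&4=0, F&7=7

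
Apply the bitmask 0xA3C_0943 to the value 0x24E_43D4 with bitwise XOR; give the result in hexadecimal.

0x8724A97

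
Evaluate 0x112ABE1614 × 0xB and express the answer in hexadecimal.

Multiply each base-16 digit by 11, carrying:
  4×11 = 44 → write C carry 2
  1×11+2 = 13 → write D
  6×11 = 66 → write 2 carry 4
  1×11+4 = 15 → write F
  E×11 = 154 → write A carry 9
  B×11+9 = 130 → write 2 carry 8
  A×11+8 = 118 → write 6 carry 7
  2×11+7 = 29 → write D carry 1
  1×11+1 = 12 → write C
  1×11 = 11 → write B

0xBCD62AF2DC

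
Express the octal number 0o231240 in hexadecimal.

0x132a0

Each octal digit is 3 bits: 2=010 3=011 1=001 2=010 4=100 0=000.
Group the bits into nibbles: 0001 0011 0010 1010 0000 → 132a0.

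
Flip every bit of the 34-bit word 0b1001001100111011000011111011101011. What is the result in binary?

0b0110110011000100111100000100010100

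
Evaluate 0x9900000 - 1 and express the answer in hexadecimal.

The trailing 5 digits are 0, so subtracting 1 borrows through: they become F and the next digit up decrements.

0x98fffff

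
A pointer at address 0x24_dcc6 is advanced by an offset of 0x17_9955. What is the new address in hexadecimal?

0x3c761b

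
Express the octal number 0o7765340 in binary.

Each octal digit is 3 bits: 7=111 7=111 6=110 5=101 3=011 4=100 0=000.

0b111111110101011100000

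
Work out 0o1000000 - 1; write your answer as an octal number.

0o777777

The trailing 6 digits are 0, so subtracting 1 borrows through: they become 7 and the next digit up decrements.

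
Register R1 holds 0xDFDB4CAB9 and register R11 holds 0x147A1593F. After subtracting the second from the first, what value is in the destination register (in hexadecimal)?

0xCB613717A

Subtract column by column in base 16:
  9-F → A (borrow)
  B-3-1 → 7
  A-9 → 1
  C-5 → 7
  4-1 → 3
  B-A → 1
  D-7 → 6
  F-4 → B
  D-1 → C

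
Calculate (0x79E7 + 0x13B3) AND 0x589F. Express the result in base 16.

Add column by column in base 16, right to left:
  7+3 = A
  E+B = 9 carry 1
  9+3+1 = D
  7+1 = 8
Sum = 0x8D9A; now AND with 0x589F:
  8&5=0, D&8=8, 9&9=9, A&F=A

0x89A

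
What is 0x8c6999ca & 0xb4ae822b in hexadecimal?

0x8428800a

AND each hex digit independently (no carries):
  8&b=8, c&4=4, 6&a=2, 9&e=8, 9&8=8, 9&2=0, c&2=0, a&b=a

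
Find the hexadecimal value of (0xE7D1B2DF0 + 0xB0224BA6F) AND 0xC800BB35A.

Add column by column in base 16, right to left:
  0+F = F
  F+6 = 5 carry 1
  D+A+1 = 8 carry 1
  2+B+1 = E
  B+4 = F
  1+2 = 3
  D+2 = F
  7+0 = 7
  E+B = 9 carry 1
  final carry 1
Sum = 0x197F3FE85F; now AND with 0xC800BB35A:
  1&0=0, 9&C=8, 7&8=0, F&0=0, 3&0=0, F&B=B, E&B=A, 8&3=0, 5&5=5, F&A=A

0x8000BA05A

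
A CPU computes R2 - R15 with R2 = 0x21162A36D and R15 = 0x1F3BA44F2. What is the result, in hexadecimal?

0x1DA85E7B

Subtract column by column in base 16:
  D-2 → B
  6-F → 7 (borrow)
  3-4-1 → E (borrow)
  A-4-1 → 5
  2-A → 8 (borrow)
  6-B-1 → A (borrow)
  1-3-1 → D (borrow)
  1-F-1 → 1 (borrow)
  2-1-1 → 0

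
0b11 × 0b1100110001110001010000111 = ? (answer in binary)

0b100110010101010011110010101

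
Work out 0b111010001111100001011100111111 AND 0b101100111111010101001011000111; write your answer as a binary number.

0b101000001111000001001000000111

AND bit by bit (1 only where both bits are 1):
  111010001111100001011100111111
& 101100111111010101001011000111
= 101000001111000001001000000111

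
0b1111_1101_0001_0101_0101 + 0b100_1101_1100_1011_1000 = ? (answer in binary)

Add column by column in base 2, right to left:
  1+0 = 1
  0+0 = 0
  1+0 = 1
  0+1 = 1
  1+1 = 0 carry 1
  0+1+1 = 0 carry 1
  1+0+1 = 0 carry 1
  0+1+1 = 0 carry 1
  1+0+1 = 0 carry 1
  0+0+1 = 1
  0+1 = 1
  0+1 = 1
  1+1 = 0 carry 1
  0+0+1 = 1
  1+1 = 0 carry 1
  1+1+1 = 1 carry 1
  1+0+1 = 0 carry 1
  1+0+1 = 0 carry 1
  1+1+1 = 1 carry 1
  1+0+1 = 0 carry 1
  final carry 1

0b101001010111000001101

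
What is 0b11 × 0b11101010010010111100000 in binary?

Multiply each base-2 digit by 3, carrying:
  0×3 = 0 → write 0
  0×3 = 0 → write 0
  0×3 = 0 → write 0
  0×3 = 0 → write 0
  0×3 = 0 → write 0
  1×3 = 3 → write 1 carry 1
  1×3+1 = 4 → write 0 carry 2
  1×3+2 = 5 → write 1 carry 2
  1×3+2 = 5 → write 1 carry 2
  0×3+2 = 2 → write 0 carry 1
  1×3+1 = 4 → write 0 carry 2
  0×3+2 = 2 → write 0 carry 1
  0×3+1 = 1 → write 1
  1×3 = 3 → write 1 carry 1
  0×3+1 = 1 → write 1
  0×3 = 0 → write 0
  1×3 = 3 → write 1 carry 1
  0×3+1 = 1 → write 1
  1×3 = 3 → write 1 carry 1
  0×3+1 = 1 → write 1
  1×3 = 3 → write 1 carry 1
  1×3+1 = 4 → write 0 carry 2
  1×3+2 = 5 → write 1 carry 2
  remaining carry: 10

0b1010111110111000110100000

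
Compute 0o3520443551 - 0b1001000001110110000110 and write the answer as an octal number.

0o3507424743

0b1001000001110110000110 = 0o11016606 in octal.
Subtract column by column in base 8:
  1-6 → 3 (borrow)
  5-0-1 → 4
  5-6 → 7 (borrow)
  3-6-1 → 4 (borrow)
  4-1-1 → 2
  4-0 → 4
  0-1 → 7 (borrow)
  2-1-1 → 0
  5-0 → 5
  3-0 → 3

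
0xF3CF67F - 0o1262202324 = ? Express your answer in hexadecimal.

0x473F1AB

0o1262202324 = 0xAC904D4 in hexadecimal.
Subtract column by column in base 16:
  F-4 → B
  7-D → A (borrow)
  6-4-1 → 1
  F-0 → F
  C-9 → 3
  3-C → 7 (borrow)
  F-A-1 → 4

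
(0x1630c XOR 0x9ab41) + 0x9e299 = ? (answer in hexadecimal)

0x12aae6

First 0x1630c XOR 0x9ab41 = 0x8c84d.
Add column by column in base 16, right to left:
  d+9 = 6 carry 1
  4+9+1 = e
  8+2 = a
  c+e = a carry 1
  8+9+1 = 2 carry 1
  final carry 1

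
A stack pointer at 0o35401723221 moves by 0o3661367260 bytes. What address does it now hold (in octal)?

Add column by column in base 8, right to left:
  1+0 = 1
  2+6 = 0 carry 1
  2+2+1 = 5
  3+7 = 2 carry 1
  2+6+1 = 1 carry 1
  7+3+1 = 3 carry 1
  1+1+1 = 3
  0+6 = 6
  4+6 = 2 carry 1
  5+3+1 = 1 carry 1
  3+0+1 = 4

0o41263312501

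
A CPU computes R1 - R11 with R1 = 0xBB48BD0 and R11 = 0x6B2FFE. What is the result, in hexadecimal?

0xB495BD2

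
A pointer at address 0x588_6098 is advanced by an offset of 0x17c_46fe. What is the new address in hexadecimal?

0x704a796

Add column by column in base 16, right to left:
  8+e = 6 carry 1
  9+f+1 = 9 carry 1
  0+6+1 = 7
  6+4 = a
  8+c = 4 carry 1
  8+7+1 = 0 carry 1
  5+1+1 = 7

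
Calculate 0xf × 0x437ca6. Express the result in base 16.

0x3f44dba

Multiply each base-16 digit by 15, carrying:
  6×15 = 90 → write a carry 5
  a×15+5 = 155 → write b carry 9
  c×15+9 = 189 → write d carry 11
  7×15+11 = 116 → write 4 carry 7
  3×15+7 = 52 → write 4 carry 3
  4×15+3 = 63 → write f carry 3
  remaining carry: 3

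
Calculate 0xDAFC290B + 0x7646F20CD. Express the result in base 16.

0x83F6B49D8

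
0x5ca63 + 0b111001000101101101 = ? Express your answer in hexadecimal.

0x95bd0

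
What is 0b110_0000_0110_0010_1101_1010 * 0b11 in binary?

0b1001000010010100010001110

Multiply each base-2 digit by 3, carrying:
  0×3 = 0 → write 0
  1×3 = 3 → write 1 carry 1
  0×3+1 = 1 → write 1
  1×3 = 3 → write 1 carry 1
  1×3+1 = 4 → write 0 carry 2
  0×3+2 = 2 → write 0 carry 1
  1×3+1 = 4 → write 0 carry 2
  1×3+2 = 5 → write 1 carry 2
  0×3+2 = 2 → write 0 carry 1
  1×3+1 = 4 → write 0 carry 2
  0×3+2 = 2 → write 0 carry 1
  0×3+1 = 1 → write 1
  0×3 = 0 → write 0
  1×3 = 3 → write 1 carry 1
  1×3+1 = 4 → write 0 carry 2
  0×3+2 = 2 → write 0 carry 1
  0×3+1 = 1 → write 1
  0×3 = 0 → write 0
  0×3 = 0 → write 0
  0×3 = 0 → write 0
  0×3 = 0 → write 0
  1×3 = 3 → write 1 carry 1
  1×3+1 = 4 → write 0 carry 2
  remaining carry: 10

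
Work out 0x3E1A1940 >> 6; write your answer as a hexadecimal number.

0xF86865

6 bits is not a whole number of base-16 digits; in binary: 111110000110100001100101000000 >> 6 = 111110000110100001100101.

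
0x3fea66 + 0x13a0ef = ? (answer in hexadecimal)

0x538b55

Add column by column in base 16, right to left:
  6+f = 5 carry 1
  6+e+1 = 5 carry 1
  a+0+1 = b
  e+a = 8 carry 1
  f+3+1 = 3 carry 1
  3+1+1 = 5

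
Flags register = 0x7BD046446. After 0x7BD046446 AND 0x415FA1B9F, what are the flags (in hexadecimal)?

0x415000006

AND each hex digit independently (no carries):
  7&4=4, B&1=1, D&5=5, 0&F=0, 4&A=0, 6&1=0, 4&B=0, 4&9=0, 6&F=6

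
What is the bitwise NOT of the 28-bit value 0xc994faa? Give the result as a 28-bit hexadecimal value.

Each hex digit d becomes f−d:
  c→3, 9→6, 9→6, 4→b, f→0, a→5, a→5

0x366b055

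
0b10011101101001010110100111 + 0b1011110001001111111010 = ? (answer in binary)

Add column by column in base 2, right to left:
  1+0 = 1
  1+1 = 0 carry 1
  1+0+1 = 0 carry 1
  0+1+1 = 0 carry 1
  0+1+1 = 0 carry 1
  1+1+1 = 1 carry 1
  0+1+1 = 0 carry 1
  1+1+1 = 1 carry 1
  1+1+1 = 1 carry 1
  0+1+1 = 0 carry 1
  1+0+1 = 0 carry 1
  0+0+1 = 1
  1+1 = 0 carry 1
  0+0+1 = 1
  0+0 = 0
  1+0 = 1
  0+1 = 1
  1+1 = 0 carry 1
  1+1+1 = 1 carry 1
  0+1+1 = 0 carry 1
  1+0+1 = 0 carry 1
  1+1+1 = 1 carry 1
  1+0+1 = 0 carry 1
  0+0+1 = 1
  0+0 = 0
  1+0 = 1

0b10101001011010100110100001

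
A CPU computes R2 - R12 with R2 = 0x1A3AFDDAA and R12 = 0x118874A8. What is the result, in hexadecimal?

0x192276902

Subtract column by column in base 16:
  A-8 → 2
  A-A → 0
  D-4 → 9
  D-7 → 6
  F-8 → 7
  A-8 → 2
  3-1 → 2
  A-1 → 9
  1-0 → 1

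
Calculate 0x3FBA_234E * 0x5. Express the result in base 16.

Multiply each base-16 digit by 5, carrying:
  E×5 = 70 → write 6 carry 4
  4×5+4 = 24 → write 8 carry 1
  3×5+1 = 16 → write 0 carry 1
  2×5+1 = 11 → write B
  A×5 = 50 → write 2 carry 3
  B×5+3 = 58 → write A carry 3
  F×5+3 = 78 → write E carry 4
  3×5+4 = 19 → write 3 carry 1
  remaining carry: 1

0x13EA2B086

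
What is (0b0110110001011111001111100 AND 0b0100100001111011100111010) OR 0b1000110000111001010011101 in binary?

0b0110110001011111001111100 AND 0b0100100001111011100111010 = 0b0100100001011011000111000.
Then OR with 0b1000110000111001010011101.

0b1100110001111011010111101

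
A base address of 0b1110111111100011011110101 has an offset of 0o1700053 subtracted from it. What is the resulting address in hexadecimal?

0x1d846ca

0b1110111111100011011110101 = 0x1dfc6f5 in hexadecimal.
0o1700053 = 0x7802b in hexadecimal.
Subtract column by column in base 16:
  5-b → a (borrow)
  f-2-1 → c
  6-0 → 6
  c-8 → 4
  f-7 → 8
  d-0 → d
  1-0 → 1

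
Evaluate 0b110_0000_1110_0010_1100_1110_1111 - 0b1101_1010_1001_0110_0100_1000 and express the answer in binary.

Subtract column by column in base 2:
  1-0 → 1
  1-0 → 1
  1-0 → 1
  1-1 → 0
  0-0 → 0
  1-0 → 1
  1-1 → 0
  1-0 → 1
  0-0 → 0
  0-1 → 1 (borrow)
  1-1-1 → 1 (borrow)
  1-0-1 → 0
  0-1 → 1 (borrow)
  1-0-1 → 0
  0-0 → 0
  0-1 → 1 (borrow)
  0-0-1 → 1 (borrow)
  1-1-1 → 1 (borrow)
  1-0-1 → 0
  1-1 → 0
  0-1 → 1 (borrow)
  0-0-1 → 1 (borrow)
  0-1-1 → 0 (borrow)
  0-1-1 → 0 (borrow)
  0-0-1 → 1 (borrow)
  1-0-1 → 0
  1-0 → 1

0b101001100111001011010100111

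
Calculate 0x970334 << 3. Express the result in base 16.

0x4B819A0

3 bits is not a whole number of base-16 digits; in binary: 100101110000001100110100 << 3 = 100101110000001100110100000.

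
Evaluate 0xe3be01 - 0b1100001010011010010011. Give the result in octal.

0xe3be01 = 0o70737001 in octal.
0b1100001010011010010011 = 0o14123223 in octal.
Subtract column by column in base 8:
  1-3 → 6 (borrow)
  0-2-1 → 5 (borrow)
  0-2-1 → 5 (borrow)
  7-3-1 → 3
  3-2 → 1
  7-1 → 6
  0-4 → 4 (borrow)
  7-1-1 → 5

0o54613556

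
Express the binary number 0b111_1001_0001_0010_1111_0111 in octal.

0o36211367

Group the bits in threes: 011 110 010 001 001 011 110 111 → 36211367.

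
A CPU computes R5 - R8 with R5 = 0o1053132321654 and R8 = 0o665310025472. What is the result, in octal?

Subtract column by column in base 8:
  4-2 → 2
  5-7 → 6 (borrow)
  6-4-1 → 1
  1-5 → 4 (borrow)
  2-2-1 → 7 (borrow)
  3-0-1 → 2
  2-0 → 2
  3-1 → 2
  1-3 → 6 (borrow)
  3-5-1 → 5 (borrow)
  5-6-1 → 6 (borrow)
  0-6-1 → 1 (borrow)
  1-0-1 → 0

0o165622274162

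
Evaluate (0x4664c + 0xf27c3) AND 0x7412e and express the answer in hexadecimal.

Add column by column in base 16, right to left:
  c+3 = f
  4+c = 0 carry 1
  6+7+1 = e
  6+2 = 8
  4+f = 3 carry 1
  final carry 1
Sum = 0x138e0f; now AND with 0x7412e:
  1&0=0, 3&7=3, 8&4=0, e&1=0, 0&2=0, f&e=e

0x3000e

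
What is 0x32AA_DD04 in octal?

Expand each hex digit to 4 bits: 3=0011 2=0010 A=1010 A=1010 D=1101 D=1101 0=0000 4=0100.
Group the bits in threes: 110 010 101 010 101 101 110 100 000 100 → 6252556404.

0o6252556404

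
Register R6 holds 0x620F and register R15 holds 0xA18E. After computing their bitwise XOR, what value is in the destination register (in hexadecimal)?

0xC381

XOR each hex digit independently (no carries):
  6^A=C, 2^1=3, 0^8=8, F^E=1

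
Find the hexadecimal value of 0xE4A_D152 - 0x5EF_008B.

0x85BD0C7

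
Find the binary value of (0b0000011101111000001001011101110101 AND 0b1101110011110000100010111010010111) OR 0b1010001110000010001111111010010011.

0b0000011101111000001001011101110101 AND 0b1101110011110000100010111010010111 = 0b0000010001110000000000011000010101.
Then OR with 0b1010001110000010001111111010010011.

0b1010011111110010001111111010010111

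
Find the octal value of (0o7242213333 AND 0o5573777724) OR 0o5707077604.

0o7242213333 AND 0o5573777724 = 0o5042213320.
Then OR with 0o5707077604.

0o5747277724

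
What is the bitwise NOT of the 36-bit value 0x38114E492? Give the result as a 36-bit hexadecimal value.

0xC7EEB1B6D

Each hex digit d becomes F−d:
  3→C, 8→7, 1→E, 1→E, 4→B, E→1, 4→B, 9→6, 2→D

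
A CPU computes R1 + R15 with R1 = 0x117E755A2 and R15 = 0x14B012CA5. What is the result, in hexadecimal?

Add column by column in base 16, right to left:
  2+5 = 7
  A+A = 4 carry 1
  5+C+1 = 2 carry 1
  5+2+1 = 8
  7+1 = 8
  E+0 = E
  7+B = 2 carry 1
  1+4+1 = 6
  1+1 = 2

0x262E88247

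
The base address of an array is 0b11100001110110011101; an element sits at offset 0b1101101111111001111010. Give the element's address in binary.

Add column by column in base 2, right to left:
  1+0 = 1
  0+1 = 1
  1+0 = 1
  1+1 = 0 carry 1
  1+1+1 = 1 carry 1
  0+1+1 = 0 carry 1
  0+1+1 = 0 carry 1
  1+0+1 = 0 carry 1
  1+0+1 = 0 carry 1
  0+1+1 = 0 carry 1
  1+1+1 = 1 carry 1
  1+1+1 = 1 carry 1
  1+1+1 = 1 carry 1
  0+1+1 = 0 carry 1
  0+1+1 = 0 carry 1
  0+1+1 = 0 carry 1
  0+0+1 = 1
  1+1 = 0 carry 1
  1+1+1 = 1 carry 1
  1+0+1 = 0 carry 1
  0+1+1 = 0 carry 1
  0+1+1 = 0 carry 1
  final carry 1

0b10001010001110000010111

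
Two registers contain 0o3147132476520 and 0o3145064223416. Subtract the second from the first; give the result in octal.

Subtract column by column in base 8:
  0-6 → 2 (borrow)
  2-1-1 → 0
  5-4 → 1
  6-3 → 3
  7-2 → 5
  4-2 → 2
  2-4 → 6 (borrow)
  3-6-1 → 4 (borrow)
  1-0-1 → 0
  7-5 → 2
  4-4 → 0
  1-1 → 0
  3-3 → 0

0o2046253102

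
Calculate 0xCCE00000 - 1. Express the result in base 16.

0xCCDFFFFF

The trailing 5 digits are 0, so subtracting 1 borrows through: they become F and the next digit up decrements.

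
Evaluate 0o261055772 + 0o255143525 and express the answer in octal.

0o536221517

Add column by column in base 8, right to left:
  2+5 = 7
  7+2 = 1 carry 1
  7+5+1 = 5 carry 1
  5+3+1 = 1 carry 1
  5+4+1 = 2 carry 1
  0+1+1 = 2
  1+5 = 6
  6+5 = 3 carry 1
  2+2+1 = 5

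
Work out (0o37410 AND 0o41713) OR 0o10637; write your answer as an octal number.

0o37410 AND 0o41713 = 0o01410.
Then OR with 0o10637.

0o11637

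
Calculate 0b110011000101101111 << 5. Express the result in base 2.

0b11001100010110111100000

Left shift by 5: append 5 zero bits.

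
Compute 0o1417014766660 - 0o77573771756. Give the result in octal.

Subtract column by column in base 8:
  0-6 → 2 (borrow)
  6-5-1 → 0
  6-7 → 7 (borrow)
  6-1-1 → 4
  6-7 → 7 (borrow)
  7-7-1 → 7 (borrow)
  4-3-1 → 0
  1-7 → 2 (borrow)
  0-5-1 → 2 (borrow)
  7-7-1 → 7 (borrow)
  1-7-1 → 1 (borrow)
  4-0-1 → 3
  1-0 → 1

0o1317220774702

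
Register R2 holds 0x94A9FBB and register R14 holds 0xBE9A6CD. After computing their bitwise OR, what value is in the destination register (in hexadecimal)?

0xBEBBFFF

OR each hex digit independently (no carries):
  9|B=B, 4|E=E, A|9=B, 9|A=B, F|6=F, B|C=F, B|D=F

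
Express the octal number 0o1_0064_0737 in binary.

0b1000000110100000111011111

Each octal digit is 3 bits: 1=001 0=000 0=000 6=110 4=100 0=000 7=111 3=011 7=111.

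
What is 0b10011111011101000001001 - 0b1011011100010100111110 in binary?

Subtract column by column in base 2:
  1-0 → 1
  0-1 → 1 (borrow)
  0-1-1 → 0 (borrow)
  1-1-1 → 1 (borrow)
  0-1-1 → 0 (borrow)
  0-1-1 → 0 (borrow)
  0-0-1 → 1 (borrow)
  0-0-1 → 1 (borrow)
  0-1-1 → 0 (borrow)
  1-0-1 → 0
  0-1 → 1 (borrow)
  1-0-1 → 0
  1-0 → 1
  1-0 → 1
  0-1 → 1 (borrow)
  1-1-1 → 1 (borrow)
  1-1-1 → 1 (borrow)
  1-0-1 → 0
  1-1 → 0
  1-1 → 0
  0-0 → 0
  0-1 → 1 (borrow)
  1-0-1 → 0

0b1000011111010011001011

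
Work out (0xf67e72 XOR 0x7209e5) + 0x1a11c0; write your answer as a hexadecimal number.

0x9e8957

First 0xf67e72 XOR 0x7209e5 = 0x847797.
Add column by column in base 16, right to left:
  7+0 = 7
  9+c = 5 carry 1
  7+1+1 = 9
  7+1 = 8
  4+a = e
  8+1 = 9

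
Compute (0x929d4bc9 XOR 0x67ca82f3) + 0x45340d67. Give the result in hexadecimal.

0x13a8bd6a1

First 0x929d4bc9 XOR 0x67ca82f3 = 0xf557c93a.
Add column by column in base 16, right to left:
  a+7 = 1 carry 1
  3+6+1 = a
  9+d = 6 carry 1
  c+0+1 = d
  7+4 = b
  5+3 = 8
  5+5 = a
  f+4 = 3 carry 1
  final carry 1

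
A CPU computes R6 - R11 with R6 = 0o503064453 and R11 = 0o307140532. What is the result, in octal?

Subtract column by column in base 8:
  3-2 → 1
  5-3 → 2
  4-5 → 7 (borrow)
  4-0-1 → 3
  6-4 → 2
  0-1 → 7 (borrow)
  3-7-1 → 3 (borrow)
  0-0-1 → 7 (borrow)
  5-3-1 → 1

0o173723721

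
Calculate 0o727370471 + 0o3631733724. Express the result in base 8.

0o4561324415

Add column by column in base 8, right to left:
  1+4 = 5
  7+2 = 1 carry 1
  4+7+1 = 4 carry 1
  0+3+1 = 4
  7+3 = 2 carry 1
  3+7+1 = 3 carry 1
  7+1+1 = 1 carry 1
  2+3+1 = 6
  7+6 = 5 carry 1
  0+3+1 = 4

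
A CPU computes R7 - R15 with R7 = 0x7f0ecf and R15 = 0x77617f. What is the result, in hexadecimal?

0x7ad50

Subtract column by column in base 16:
  f-f → 0
  c-7 → 5
  e-1 → d
  0-6 → a (borrow)
  f-7-1 → 7
  7-7 → 0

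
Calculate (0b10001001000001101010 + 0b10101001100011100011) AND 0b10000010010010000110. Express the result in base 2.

Add column by column in base 2, right to left:
  0+1 = 1
  1+1 = 0 carry 1
  0+0+1 = 1
  1+0 = 1
  0+0 = 0
  1+1 = 0 carry 1
  1+1+1 = 1 carry 1
  0+1+1 = 0 carry 1
  0+0+1 = 1
  0+0 = 0
  0+0 = 0
  0+1 = 1
  1+1 = 0 carry 1
  0+0+1 = 1
  0+0 = 0
  1+1 = 0 carry 1
  0+0+1 = 1
  0+1 = 1
  0+0 = 0
  1+1 = 0 carry 1
  final carry 1
Sum = 0b100110010100101001101; now AND with 0b10000010010010000110:
  100110010100101001101
& 010000010010010000110
= 000000010000000000100

0b10000000000100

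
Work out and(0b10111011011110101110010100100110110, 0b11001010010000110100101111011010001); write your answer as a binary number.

0b10001010010000100100000100000010000

AND bit by bit (1 only where both bits are 1):
  10111011011110101110010100100110110
& 11001010010000110100101111011010001
= 10001010010000100100000100000010000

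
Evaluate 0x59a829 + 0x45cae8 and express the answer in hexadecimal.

0x9f7311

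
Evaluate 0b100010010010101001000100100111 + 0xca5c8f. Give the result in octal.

0b100010010010101001000100100111 = 0o4222510447 in octal.
0xca5c8f = 0o62456217 in octal.
Add column by column in base 8, right to left:
  7+7 = 6 carry 1
  4+1+1 = 6
  4+2 = 6
  0+6 = 6
  1+5 = 6
  5+4 = 1 carry 1
  2+2+1 = 5
  2+6 = 0 carry 1
  2+0+1 = 3
  4+0 = 4

0o4305166666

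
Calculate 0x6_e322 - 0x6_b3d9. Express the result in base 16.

Subtract column by column in base 16:
  2-9 → 9 (borrow)
  2-d-1 → 4 (borrow)
  3-3-1 → f (borrow)
  e-b-1 → 2
  6-6 → 0

0x2f49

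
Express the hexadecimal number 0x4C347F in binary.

Expand each hex digit to 4 bits: 4=0100 C=1100 3=0011 4=0100 7=0111 F=1111.

0b10011000011010001111111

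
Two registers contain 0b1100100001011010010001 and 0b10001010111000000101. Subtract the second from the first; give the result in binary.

Subtract column by column in base 2:
  1-1 → 0
  0-0 → 0
  0-1 → 1 (borrow)
  0-0-1 → 1 (borrow)
  1-0-1 → 0
  0-0 → 0
  0-0 → 0
  1-0 → 1
  0-0 → 0
  1-1 → 0
  1-1 → 0
  0-1 → 1 (borrow)
  1-0-1 → 0
  0-1 → 1 (borrow)
  0-0-1 → 1 (borrow)
  0-1-1 → 0 (borrow)
  0-0-1 → 1 (borrow)
  1-0-1 → 0
  0-0 → 0
  0-1 → 1 (borrow)
  1-0-1 → 0
  1-0 → 1

0b1010010110100010001100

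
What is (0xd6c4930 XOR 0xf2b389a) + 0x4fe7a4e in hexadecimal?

0x745ebf8

First 0xd6c4930 XOR 0xf2b389a = 0x24771aa.
Add column by column in base 16, right to left:
  a+e = 8 carry 1
  a+4+1 = f
  1+a = b
  7+7 = e
  7+e = 5 carry 1
  4+f+1 = 4 carry 1
  2+4+1 = 7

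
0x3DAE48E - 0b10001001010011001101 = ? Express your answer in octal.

0x3DAE48E = 0o366562216 in octal.
0b10001001010011001101 = 0o2112315 in octal.
Subtract column by column in base 8:
  6-5 → 1
  1-1 → 0
  2-3 → 7 (borrow)
  2-2-1 → 7 (borrow)
  6-1-1 → 4
  5-1 → 4
  6-2 → 4
  6-0 → 6
  3-0 → 3

0o364447701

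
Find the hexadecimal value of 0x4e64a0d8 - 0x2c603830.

Subtract column by column in base 16:
  8-0 → 8
  d-3 → a
  0-8 → 8 (borrow)
  a-3-1 → 6
  4-0 → 4
  6-6 → 0
  e-c → 2
  4-2 → 2

0x220468a8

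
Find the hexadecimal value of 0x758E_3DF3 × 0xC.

Multiply each base-16 digit by 12, carrying:
  3×12 = 36 → write 4 carry 2
  F×12+2 = 182 → write 6 carry 11
  D×12+11 = 167 → write 7 carry 10
  3×12+10 = 46 → write E carry 2
  E×12+2 = 170 → write A carry 10
  8×12+10 = 106 → write A carry 6
  5×12+6 = 66 → write 2 carry 4
  7×12+4 = 88 → write 8 carry 5
  remaining carry: 5

0x582AAE764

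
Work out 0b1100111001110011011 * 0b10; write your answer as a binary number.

0b11001110011100110110

Multiply each base-2 digit by 2, carrying:
  1×2 = 2 → write 0 carry 1
  1×2+1 = 3 → write 1 carry 1
  0×2+1 = 1 → write 1
  1×2 = 2 → write 0 carry 1
  1×2+1 = 3 → write 1 carry 1
  0×2+1 = 1 → write 1
  0×2 = 0 → write 0
  1×2 = 2 → write 0 carry 1
  1×2+1 = 3 → write 1 carry 1
  1×2+1 = 3 → write 1 carry 1
  0×2+1 = 1 → write 1
  0×2 = 0 → write 0
  1×2 = 2 → write 0 carry 1
  1×2+1 = 3 → write 1 carry 1
  1×2+1 = 3 → write 1 carry 1
  0×2+1 = 1 → write 1
  0×2 = 0 → write 0
  1×2 = 2 → write 0 carry 1
  1×2+1 = 3 → write 1 carry 1
  remaining carry: 1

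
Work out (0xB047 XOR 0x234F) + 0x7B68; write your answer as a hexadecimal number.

First 0xB047 XOR 0x234F = 0x9308.
Add column by column in base 16, right to left:
  8+8 = 0 carry 1
  0+6+1 = 7
  3+B = E
  9+7 = 0 carry 1
  final carry 1

0x10E70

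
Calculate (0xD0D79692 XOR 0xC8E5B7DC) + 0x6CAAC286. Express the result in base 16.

First 0xD0D79692 XOR 0xC8E5B7DC = 0x1832214E.
Add column by column in base 16, right to left:
  E+6 = 4 carry 1
  4+8+1 = D
  1+2 = 3
  2+C = E
  2+A = C
  3+A = D
  8+C = 4 carry 1
  1+6+1 = 8

0x84DCE3D4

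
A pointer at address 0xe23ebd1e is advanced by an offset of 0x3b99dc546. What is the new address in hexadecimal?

Add column by column in base 16, right to left:
  e+6 = 4 carry 1
  1+4+1 = 6
  d+5 = 2 carry 1
  b+c+1 = 8 carry 1
  e+d+1 = c carry 1
  3+9+1 = d
  2+9 = b
  e+b = 9 carry 1
  0+3+1 = 4

0x49bdc8264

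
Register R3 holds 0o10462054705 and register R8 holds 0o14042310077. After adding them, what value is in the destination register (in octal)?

Add column by column in base 8, right to left:
  5+7 = 4 carry 1
  0+7+1 = 0 carry 1
  7+0+1 = 0 carry 1
  4+0+1 = 5
  5+1 = 6
  0+3 = 3
  2+2 = 4
  6+4 = 2 carry 1
  4+0+1 = 5
  0+4 = 4
  1+1 = 2

0o24524365004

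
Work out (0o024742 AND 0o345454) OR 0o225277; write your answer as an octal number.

0o225677

0o024742 AND 0o345454 = 0o004440.
Then OR with 0o225277.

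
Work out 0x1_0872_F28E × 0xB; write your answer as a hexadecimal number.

Multiply each base-16 digit by 11, carrying:
  E×11 = 154 → write A carry 9
  8×11+9 = 97 → write 1 carry 6
  2×11+6 = 28 → write C carry 1
  F×11+1 = 166 → write 6 carry 10
  2×11+10 = 32 → write 0 carry 2
  7×11+2 = 79 → write F carry 4
  8×11+4 = 92 → write C carry 5
  0×11+5 = 5 → write 5
  1×11 = 11 → write B

0xB5CF06C1A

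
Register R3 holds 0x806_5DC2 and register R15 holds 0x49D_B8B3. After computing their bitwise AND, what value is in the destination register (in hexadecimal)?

0x0041882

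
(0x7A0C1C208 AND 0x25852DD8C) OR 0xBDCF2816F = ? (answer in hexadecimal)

0xBDCF2C16F

0x7A0C1C208 AND 0x25852DD8C = 0x20040C008.
Then OR with 0xBDCF2816F.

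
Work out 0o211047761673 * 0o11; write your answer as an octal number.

Multiply each base-8 digit by 9, carrying:
  3×9 = 27 → write 3 carry 3
  7×9+3 = 66 → write 2 carry 8
  6×9+8 = 62 → write 6 carry 7
  1×9+7 = 16 → write 0 carry 2
  6×9+2 = 56 → write 0 carry 7
  7×9+7 = 70 → write 6 carry 8
  7×9+8 = 71 → write 7 carry 8
  4×9+8 = 44 → write 4 carry 5
  0×9+5 = 5 → write 5
  1×9 = 9 → write 1 carry 1
  1×9+1 = 10 → write 2 carry 1
  2×9+1 = 19 → write 3 carry 2
  remaining carry: 2

0o2321547600623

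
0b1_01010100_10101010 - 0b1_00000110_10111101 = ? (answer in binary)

0b100110111101101

Subtract column by column in base 2:
  0-1 → 1 (borrow)
  1-0-1 → 0
  0-1 → 1 (borrow)
  1-1-1 → 1 (borrow)
  0-1-1 → 0 (borrow)
  1-1-1 → 1 (borrow)
  0-0-1 → 1 (borrow)
  1-1-1 → 1 (borrow)
  0-0-1 → 1 (borrow)
  0-1-1 → 0 (borrow)
  1-1-1 → 1 (borrow)
  0-0-1 → 1 (borrow)
  1-0-1 → 0
  0-0 → 0
  1-0 → 1
  0-0 → 0
  1-1 → 0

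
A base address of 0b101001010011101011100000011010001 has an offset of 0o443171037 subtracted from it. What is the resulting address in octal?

0b101001010011101011100000011010001 = 0o51235340321 in octal.
Subtract column by column in base 8:
  1-7 → 2 (borrow)
  2-3-1 → 6 (borrow)
  3-0-1 → 2
  0-1 → 7 (borrow)
  4-7-1 → 4 (borrow)
  3-1-1 → 1
  5-3 → 2
  3-4 → 7 (borrow)
  2-4-1 → 5 (borrow)
  1-0-1 → 0
  5-0 → 5

0o50572147262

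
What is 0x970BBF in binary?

Expand each hex digit to 4 bits: 9=1001 7=0111 0=0000 B=1011 B=1011 F=1111.

0b100101110000101110111111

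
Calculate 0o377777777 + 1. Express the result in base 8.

The trailing 8 digits are 7 (max in base 8), so adding 1 cascades: they roll to 0 and the next digit up increments.

0o400000000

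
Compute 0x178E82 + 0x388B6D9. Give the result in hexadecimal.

0x3A0455B

Add column by column in base 16, right to left:
  2+9 = B
  8+D = 5 carry 1
  E+6+1 = 5 carry 1
  8+B+1 = 4 carry 1
  7+8+1 = 0 carry 1
  1+8+1 = A
  0+3 = 3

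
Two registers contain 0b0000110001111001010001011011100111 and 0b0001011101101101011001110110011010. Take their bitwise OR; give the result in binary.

OR bit by bit (1 where either bit is 1):
  0000110001111001010001011011100111
| 0001011101101101011001110110011010
= 0001111101111101011001111111111111

0b0001111101111101011001111111111111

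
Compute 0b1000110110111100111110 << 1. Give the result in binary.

Left shift by 1: append 1 zero bit.

0b10001101101111001111100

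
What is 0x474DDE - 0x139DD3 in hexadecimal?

0x33B00B

Subtract column by column in base 16:
  E-3 → B
  D-D → 0
  D-D → 0
  4-9 → B (borrow)
  7-3-1 → 3
  4-1 → 3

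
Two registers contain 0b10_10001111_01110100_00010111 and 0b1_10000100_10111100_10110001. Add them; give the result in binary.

0b100000101000011000011001000

Add column by column in base 2, right to left:
  1+1 = 0 carry 1
  1+0+1 = 0 carry 1
  1+0+1 = 0 carry 1
  0+0+1 = 1
  1+1 = 0 carry 1
  0+1+1 = 0 carry 1
  0+0+1 = 1
  0+1 = 1
  0+0 = 0
  0+0 = 0
  1+1 = 0 carry 1
  0+1+1 = 0 carry 1
  1+1+1 = 1 carry 1
  1+1+1 = 1 carry 1
  1+0+1 = 0 carry 1
  0+1+1 = 0 carry 1
  1+0+1 = 0 carry 1
  1+0+1 = 0 carry 1
  1+1+1 = 1 carry 1
  1+0+1 = 0 carry 1
  0+0+1 = 1
  0+0 = 0
  0+0 = 0
  1+1 = 0 carry 1
  0+1+1 = 0 carry 1
  1+0+1 = 0 carry 1
  final carry 1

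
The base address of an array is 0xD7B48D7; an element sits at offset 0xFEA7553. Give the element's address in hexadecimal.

0x1D65BE2A

Add column by column in base 16, right to left:
  7+3 = A
  D+5 = 2 carry 1
  8+5+1 = E
  4+7 = B
  B+A = 5 carry 1
  7+E+1 = 6 carry 1
  D+F+1 = D carry 1
  final carry 1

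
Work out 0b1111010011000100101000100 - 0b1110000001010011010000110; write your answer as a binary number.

Subtract column by column in base 2:
  0-0 → 0
  0-1 → 1 (borrow)
  1-1-1 → 1 (borrow)
  0-0-1 → 1 (borrow)
  0-0-1 → 1 (borrow)
  0-0-1 → 1 (borrow)
  1-0-1 → 0
  0-1 → 1 (borrow)
  1-0-1 → 0
  0-1 → 1 (borrow)
  0-1-1 → 0 (borrow)
  1-0-1 → 0
  0-0 → 0
  0-1 → 1 (borrow)
  0-0-1 → 1 (borrow)
  1-1-1 → 1 (borrow)
  1-0-1 → 0
  0-0 → 0
  0-0 → 0
  1-0 → 1
  0-0 → 0
  1-0 → 1
  1-1 → 0
  1-1 → 0
  1-1 → 0

0b1010001110001010111110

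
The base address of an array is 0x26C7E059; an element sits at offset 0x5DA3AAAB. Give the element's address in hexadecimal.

Add column by column in base 16, right to left:
  9+B = 4 carry 1
  5+A+1 = 0 carry 1
  0+A+1 = B
  E+A = 8 carry 1
  7+3+1 = B
  C+A = 6 carry 1
  6+D+1 = 4 carry 1
  2+5+1 = 8

0x846B8B04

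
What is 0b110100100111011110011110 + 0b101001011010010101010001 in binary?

0b1011110000001110011101111

Add column by column in base 2, right to left:
  0+1 = 1
  1+0 = 1
  1+0 = 1
  1+0 = 1
  1+1 = 0 carry 1
  0+0+1 = 1
  0+1 = 1
  1+0 = 1
  1+1 = 0 carry 1
  1+0+1 = 0 carry 1
  1+1+1 = 1 carry 1
  0+0+1 = 1
  1+0 = 1
  1+1 = 0 carry 1
  1+0+1 = 0 carry 1
  0+1+1 = 0 carry 1
  0+1+1 = 0 carry 1
  1+0+1 = 0 carry 1
  0+1+1 = 0 carry 1
  0+0+1 = 1
  1+0 = 1
  0+1 = 1
  1+0 = 1
  1+1 = 0 carry 1
  final carry 1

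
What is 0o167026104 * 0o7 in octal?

Multiply each base-8 digit by 7, carrying:
  4×7 = 28 → write 4 carry 3
  0×7+3 = 3 → write 3
  1×7 = 7 → write 7
  6×7 = 42 → write 2 carry 5
  2×7+5 = 19 → write 3 carry 2
  0×7+2 = 2 → write 2
  7×7 = 49 → write 1 carry 6
  6×7+6 = 48 → write 0 carry 6
  1×7+6 = 13 → write 5 carry 1
  remaining carry: 1

0o1501232734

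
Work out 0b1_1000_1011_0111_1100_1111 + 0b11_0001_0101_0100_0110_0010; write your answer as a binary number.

0b10010100000110000110001

Add column by column in base 2, right to left:
  1+0 = 1
  1+1 = 0 carry 1
  1+0+1 = 0 carry 1
  1+0+1 = 0 carry 1
  0+0+1 = 1
  0+1 = 1
  1+1 = 0 carry 1
  1+0+1 = 0 carry 1
  1+0+1 = 0 carry 1
  1+0+1 = 0 carry 1
  1+1+1 = 1 carry 1
  0+0+1 = 1
  1+1 = 0 carry 1
  1+0+1 = 0 carry 1
  0+1+1 = 0 carry 1
  1+0+1 = 0 carry 1
  0+1+1 = 0 carry 1
  0+0+1 = 1
  0+0 = 0
  1+0 = 1
  1+1 = 0 carry 1
  0+1+1 = 0 carry 1
  final carry 1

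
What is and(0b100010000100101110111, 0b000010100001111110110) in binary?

0b000010000000101110110

AND bit by bit (1 only where both bits are 1):
  100010000100101110111
& 000010100001111110110
= 000010000000101110110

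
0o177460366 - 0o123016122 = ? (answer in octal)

Subtract column by column in base 8:
  6-2 → 4
  6-2 → 4
  3-1 → 2
  0-6 → 2 (borrow)
  6-1-1 → 4
  4-0 → 4
  7-3 → 4
  7-2 → 5
  1-1 → 0

0o54442244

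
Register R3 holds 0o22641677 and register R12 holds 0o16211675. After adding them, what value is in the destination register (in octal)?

0o41053574

Add column by column in base 8, right to left:
  7+5 = 4 carry 1
  7+7+1 = 7 carry 1
  6+6+1 = 5 carry 1
  1+1+1 = 3
  4+1 = 5
  6+2 = 0 carry 1
  2+6+1 = 1 carry 1
  2+1+1 = 4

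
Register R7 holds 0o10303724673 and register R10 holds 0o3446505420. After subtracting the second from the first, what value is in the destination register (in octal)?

Subtract column by column in base 8:
  3-0 → 3
  7-2 → 5
  6-4 → 2
  4-5 → 7 (borrow)
  2-0-1 → 1
  7-5 → 2
  3-6 → 5 (borrow)
  0-4-1 → 3 (borrow)
  3-4-1 → 6 (borrow)
  0-3-1 → 4 (borrow)
  1-0-1 → 0

0o4635217253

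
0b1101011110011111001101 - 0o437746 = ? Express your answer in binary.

0b1100111010011111100111

0o437746 = 0b100011111111100110 in binary.
Subtract column by column in base 2:
  1-0 → 1
  0-1 → 1 (borrow)
  1-1-1 → 1 (borrow)
  1-0-1 → 0
  0-0 → 0
  0-1 → 1 (borrow)
  1-1-1 → 1 (borrow)
  1-1-1 → 1 (borrow)
  1-1-1 → 1 (borrow)
  1-1-1 → 1 (borrow)
  1-1-1 → 1 (borrow)
  0-1-1 → 0 (borrow)
  0-1-1 → 0 (borrow)
  1-1-1 → 1 (borrow)
  1-0-1 → 0
  1-0 → 1
  1-0 → 1
  0-1 → 1 (borrow)
  1-0-1 → 0
  0-0 → 0
  1-0 → 1
  1-0 → 1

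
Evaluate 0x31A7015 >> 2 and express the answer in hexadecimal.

0xC69C05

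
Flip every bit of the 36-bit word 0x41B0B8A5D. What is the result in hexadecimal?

Each hex digit d becomes F−d:
  4→B, 1→E, B→4, 0→F, B→4, 8→7, A→5, 5→A, D→2

0xBE4F475A2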